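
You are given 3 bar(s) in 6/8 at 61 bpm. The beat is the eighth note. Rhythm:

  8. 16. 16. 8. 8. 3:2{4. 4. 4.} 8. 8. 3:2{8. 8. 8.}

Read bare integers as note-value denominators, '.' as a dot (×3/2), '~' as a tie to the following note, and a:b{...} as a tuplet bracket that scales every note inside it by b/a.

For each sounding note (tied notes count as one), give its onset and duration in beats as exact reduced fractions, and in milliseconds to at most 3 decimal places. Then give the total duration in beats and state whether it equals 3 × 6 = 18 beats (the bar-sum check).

1) 0.0ms=0b +1475.41ms=3/2b
2) 1475.41ms=3/2b +737.705ms=3/4b
3) 2213.115ms=9/4b +737.705ms=3/4b
4) 2950.82ms=3b +1475.41ms=3/2b
5) 4426.23ms=9/2b +1475.41ms=3/2b
6) 5901.639ms=6b +1967.213ms=2b
7) 7868.852ms=8b +1967.213ms=2b
8) 9836.066ms=10b +1967.213ms=2b
9) 11803.279ms=12b +1475.41ms=3/2b
10) 13278.689ms=27/2b +1475.41ms=3/2b
11) 14754.098ms=15b +983.607ms=1b
12) 15737.705ms=16b +983.607ms=1b
13) 16721.311ms=17b +983.607ms=1b
Σ=18b of 18 (61bpm 6/8) — PASS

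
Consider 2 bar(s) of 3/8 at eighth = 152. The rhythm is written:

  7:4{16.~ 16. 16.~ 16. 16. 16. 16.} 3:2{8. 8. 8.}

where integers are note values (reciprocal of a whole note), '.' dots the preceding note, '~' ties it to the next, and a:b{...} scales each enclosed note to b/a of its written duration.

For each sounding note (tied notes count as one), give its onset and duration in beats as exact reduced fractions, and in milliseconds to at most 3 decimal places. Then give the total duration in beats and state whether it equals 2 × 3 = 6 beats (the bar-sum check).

1) 0.0ms=0b +338.346ms=6/7b
2) 338.346ms=6/7b +338.346ms=6/7b
3) 676.692ms=12/7b +169.173ms=3/7b
4) 845.865ms=15/7b +169.173ms=3/7b
5) 1015.038ms=18/7b +169.173ms=3/7b
6) 1184.211ms=3b +394.737ms=1b
7) 1578.947ms=4b +394.737ms=1b
8) 1973.684ms=5b +394.737ms=1b
Σ=6b of 6 (152bpm 3/8) — PASS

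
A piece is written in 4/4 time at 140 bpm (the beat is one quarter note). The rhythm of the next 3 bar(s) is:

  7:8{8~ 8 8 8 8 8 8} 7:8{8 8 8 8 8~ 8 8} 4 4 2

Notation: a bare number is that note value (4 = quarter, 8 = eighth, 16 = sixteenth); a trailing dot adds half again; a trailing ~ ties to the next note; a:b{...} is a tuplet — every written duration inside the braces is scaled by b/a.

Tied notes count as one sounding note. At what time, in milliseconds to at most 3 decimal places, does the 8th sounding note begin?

1. 0.0ms @ 0 + 489.796ms (8/7)
2. 489.796ms @ 8/7 + 244.898ms (4/7)
3. 734.694ms @ 12/7 + 244.898ms (4/7)
4. 979.592ms @ 16/7 + 244.898ms (4/7)
5. 1224.49ms @ 20/7 + 244.898ms (4/7)
6. 1469.388ms @ 24/7 + 244.898ms (4/7)
7. 1714.286ms @ 4 + 244.898ms (4/7)
8. 1959.184ms @ 32/7 + 244.898ms (4/7)
9. 2204.082ms @ 36/7 + 244.898ms (4/7)
10. 2448.98ms @ 40/7 + 244.898ms (4/7)
11. 2693.878ms @ 44/7 + 489.796ms (8/7)
12. 3183.673ms @ 52/7 + 244.898ms (4/7)
13. 3428.571ms @ 8 + 428.571ms (1)
14. 3857.143ms @ 9 + 428.571ms (1)
15. 4285.714ms @ 10 + 857.143ms (2)

note 8 onset = 32/7b = 1959.184ms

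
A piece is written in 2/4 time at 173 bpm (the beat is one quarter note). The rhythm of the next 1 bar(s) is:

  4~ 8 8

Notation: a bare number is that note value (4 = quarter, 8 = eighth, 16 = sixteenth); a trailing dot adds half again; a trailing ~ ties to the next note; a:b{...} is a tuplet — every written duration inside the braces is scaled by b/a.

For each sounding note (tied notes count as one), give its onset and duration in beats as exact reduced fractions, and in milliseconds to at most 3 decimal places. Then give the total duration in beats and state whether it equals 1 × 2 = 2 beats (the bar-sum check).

1) 0.0ms=0b +520.231ms=3/2b
2) 520.231ms=3/2b +173.41ms=1/2b
Σ=2b of 2 (173bpm 2/4) — PASS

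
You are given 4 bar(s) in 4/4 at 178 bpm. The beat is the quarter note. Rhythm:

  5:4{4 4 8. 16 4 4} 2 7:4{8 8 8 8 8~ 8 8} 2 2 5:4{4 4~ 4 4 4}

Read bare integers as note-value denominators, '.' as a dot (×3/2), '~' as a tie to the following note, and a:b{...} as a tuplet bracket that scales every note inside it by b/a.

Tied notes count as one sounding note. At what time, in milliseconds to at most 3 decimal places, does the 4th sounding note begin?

note 4 onset = 11/5b = 741.573ms

1. 0.0ms @ 0 + 269.663ms (4/5)
2. 269.663ms @ 4/5 + 269.663ms (4/5)
3. 539.326ms @ 8/5 + 202.247ms (3/5)
4. 741.573ms @ 11/5 + 67.416ms (1/5)
5. 808.989ms @ 12/5 + 269.663ms (4/5)
6. 1078.652ms @ 16/5 + 269.663ms (4/5)
7. 1348.315ms @ 4 + 674.157ms (2)
8. 2022.472ms @ 6 + 96.308ms (2/7)
9. 2118.78ms @ 44/7 + 96.308ms (2/7)
10. 2215.088ms @ 46/7 + 96.308ms (2/7)
11. 2311.396ms @ 48/7 + 96.308ms (2/7)
12. 2407.705ms @ 50/7 + 192.616ms (4/7)
13. 2600.321ms @ 54/7 + 96.308ms (2/7)
14. 2696.629ms @ 8 + 674.157ms (2)
15. 3370.787ms @ 10 + 674.157ms (2)
16. 4044.944ms @ 12 + 269.663ms (4/5)
17. 4314.607ms @ 64/5 + 539.326ms (8/5)
18. 4853.933ms @ 72/5 + 269.663ms (4/5)
19. 5123.596ms @ 76/5 + 269.663ms (4/5)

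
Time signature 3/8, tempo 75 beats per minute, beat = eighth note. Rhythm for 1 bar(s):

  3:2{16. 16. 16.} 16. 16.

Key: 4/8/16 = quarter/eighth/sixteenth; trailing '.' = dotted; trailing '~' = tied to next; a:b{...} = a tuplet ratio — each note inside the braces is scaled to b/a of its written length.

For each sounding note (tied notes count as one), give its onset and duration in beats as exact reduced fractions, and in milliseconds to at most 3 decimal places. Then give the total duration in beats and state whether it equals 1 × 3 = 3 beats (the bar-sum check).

1) 0.0ms=0b +400.0ms=1/2b
2) 400.0ms=1/2b +400.0ms=1/2b
3) 800.0ms=1b +400.0ms=1/2b
4) 1200.0ms=3/2b +600.0ms=3/4b
5) 1800.0ms=9/4b +600.0ms=3/4b
Σ=3b of 3 (75bpm 3/8) — PASS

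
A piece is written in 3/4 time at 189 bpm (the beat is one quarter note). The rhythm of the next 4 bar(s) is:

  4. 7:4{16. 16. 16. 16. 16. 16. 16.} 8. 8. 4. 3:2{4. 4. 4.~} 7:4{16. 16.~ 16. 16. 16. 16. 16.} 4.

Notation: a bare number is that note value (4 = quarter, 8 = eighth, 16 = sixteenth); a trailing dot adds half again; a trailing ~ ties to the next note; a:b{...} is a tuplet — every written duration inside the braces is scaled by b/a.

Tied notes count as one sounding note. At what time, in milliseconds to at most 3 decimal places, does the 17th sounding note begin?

note 17 onset = 69/7b = 3129.252ms

1. 0.0ms @ 0 + 476.19ms (3/2)
2. 476.19ms @ 3/2 + 68.027ms (3/14)
3. 544.218ms @ 12/7 + 68.027ms (3/14)
4. 612.245ms @ 27/14 + 68.027ms (3/14)
5. 680.272ms @ 15/7 + 68.027ms (3/14)
6. 748.299ms @ 33/14 + 68.027ms (3/14)
7. 816.327ms @ 18/7 + 68.027ms (3/14)
8. 884.354ms @ 39/14 + 68.027ms (3/14)
9. 952.381ms @ 3 + 238.095ms (3/4)
10. 1190.476ms @ 15/4 + 238.095ms (3/4)
11. 1428.571ms @ 9/2 + 476.19ms (3/2)
12. 1904.762ms @ 6 + 317.46ms (1)
13. 2222.222ms @ 7 + 317.46ms (1)
14. 2539.683ms @ 8 + 385.488ms (17/14)
15. 2925.17ms @ 129/14 + 136.054ms (3/7)
16. 3061.224ms @ 135/14 + 68.027ms (3/14)
17. 3129.252ms @ 69/7 + 68.027ms (3/14)
18. 3197.279ms @ 141/14 + 68.027ms (3/14)
19. 3265.306ms @ 72/7 + 68.027ms (3/14)
20. 3333.333ms @ 21/2 + 476.19ms (3/2)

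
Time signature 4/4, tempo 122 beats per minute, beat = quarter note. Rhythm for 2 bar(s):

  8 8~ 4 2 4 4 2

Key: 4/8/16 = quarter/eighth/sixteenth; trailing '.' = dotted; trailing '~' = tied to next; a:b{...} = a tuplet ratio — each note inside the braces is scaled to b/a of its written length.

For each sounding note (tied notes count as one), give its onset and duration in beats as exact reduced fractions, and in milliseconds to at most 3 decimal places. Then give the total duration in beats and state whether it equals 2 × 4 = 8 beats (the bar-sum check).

1) 0.0ms=0b +245.902ms=1/2b
2) 245.902ms=1/2b +737.705ms=3/2b
3) 983.607ms=2b +983.607ms=2b
4) 1967.213ms=4b +491.803ms=1b
5) 2459.016ms=5b +491.803ms=1b
6) 2950.82ms=6b +983.607ms=2b
Σ=8b of 8 (122bpm 4/4) — PASS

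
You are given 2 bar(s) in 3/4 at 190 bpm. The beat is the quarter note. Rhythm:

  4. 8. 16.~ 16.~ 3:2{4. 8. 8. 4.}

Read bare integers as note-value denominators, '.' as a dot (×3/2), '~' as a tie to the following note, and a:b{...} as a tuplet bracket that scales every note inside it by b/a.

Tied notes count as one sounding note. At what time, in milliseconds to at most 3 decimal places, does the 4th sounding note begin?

note 4 onset = 4b = 1263.158ms

1. 0.0ms @ 0 + 473.684ms (3/2)
2. 473.684ms @ 3/2 + 236.842ms (3/4)
3. 710.526ms @ 9/4 + 552.632ms (7/4)
4. 1263.158ms @ 4 + 157.895ms (1/2)
5. 1421.053ms @ 9/2 + 157.895ms (1/2)
6. 1578.947ms @ 5 + 315.789ms (1)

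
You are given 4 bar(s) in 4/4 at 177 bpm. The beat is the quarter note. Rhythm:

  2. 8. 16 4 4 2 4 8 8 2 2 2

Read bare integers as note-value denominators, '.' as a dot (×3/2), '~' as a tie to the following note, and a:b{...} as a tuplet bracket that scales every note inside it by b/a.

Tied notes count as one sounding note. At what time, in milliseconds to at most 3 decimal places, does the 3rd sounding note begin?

note 3 onset = 15/4b = 1271.186ms

1. 0.0ms @ 0 + 1016.949ms (3)
2. 1016.949ms @ 3 + 254.237ms (3/4)
3. 1271.186ms @ 15/4 + 84.746ms (1/4)
4. 1355.932ms @ 4 + 338.983ms (1)
5. 1694.915ms @ 5 + 338.983ms (1)
6. 2033.898ms @ 6 + 677.966ms (2)
7. 2711.864ms @ 8 + 338.983ms (1)
8. 3050.847ms @ 9 + 169.492ms (1/2)
9. 3220.339ms @ 19/2 + 169.492ms (1/2)
10. 3389.831ms @ 10 + 677.966ms (2)
11. 4067.797ms @ 12 + 677.966ms (2)
12. 4745.763ms @ 14 + 677.966ms (2)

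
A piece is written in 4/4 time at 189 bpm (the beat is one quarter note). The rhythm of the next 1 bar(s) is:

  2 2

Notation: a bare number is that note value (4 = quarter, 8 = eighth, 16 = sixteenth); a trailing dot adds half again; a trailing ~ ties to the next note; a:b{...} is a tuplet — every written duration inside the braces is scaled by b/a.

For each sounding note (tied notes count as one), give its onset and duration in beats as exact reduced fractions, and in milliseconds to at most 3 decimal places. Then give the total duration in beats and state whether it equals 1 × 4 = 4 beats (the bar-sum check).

1) 0.0ms=0b +634.921ms=2b
2) 634.921ms=2b +634.921ms=2b
Σ=4b of 4 (189bpm 4/4) — PASS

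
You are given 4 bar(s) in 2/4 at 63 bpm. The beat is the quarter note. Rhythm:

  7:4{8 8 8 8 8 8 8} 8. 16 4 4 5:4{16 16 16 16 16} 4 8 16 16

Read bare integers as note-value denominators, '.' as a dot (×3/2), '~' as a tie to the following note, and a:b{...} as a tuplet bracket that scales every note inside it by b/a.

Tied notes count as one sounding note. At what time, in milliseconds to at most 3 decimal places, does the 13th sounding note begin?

note 13 onset = 26/5b = 4952.381ms

1. 0.0ms @ 0 + 272.109ms (2/7)
2. 272.109ms @ 2/7 + 272.109ms (2/7)
3. 544.218ms @ 4/7 + 272.109ms (2/7)
4. 816.327ms @ 6/7 + 272.109ms (2/7)
5. 1088.435ms @ 8/7 + 272.109ms (2/7)
6. 1360.544ms @ 10/7 + 272.109ms (2/7)
7. 1632.653ms @ 12/7 + 272.109ms (2/7)
8. 1904.762ms @ 2 + 714.286ms (3/4)
9. 2619.048ms @ 11/4 + 238.095ms (1/4)
10. 2857.143ms @ 3 + 952.381ms (1)
11. 3809.524ms @ 4 + 952.381ms (1)
12. 4761.905ms @ 5 + 190.476ms (1/5)
13. 4952.381ms @ 26/5 + 190.476ms (1/5)
14. 5142.857ms @ 27/5 + 190.476ms (1/5)
15. 5333.333ms @ 28/5 + 190.476ms (1/5)
16. 5523.81ms @ 29/5 + 190.476ms (1/5)
17. 5714.286ms @ 6 + 952.381ms (1)
18. 6666.667ms @ 7 + 476.19ms (1/2)
19. 7142.857ms @ 15/2 + 238.095ms (1/4)
20. 7380.952ms @ 31/4 + 238.095ms (1/4)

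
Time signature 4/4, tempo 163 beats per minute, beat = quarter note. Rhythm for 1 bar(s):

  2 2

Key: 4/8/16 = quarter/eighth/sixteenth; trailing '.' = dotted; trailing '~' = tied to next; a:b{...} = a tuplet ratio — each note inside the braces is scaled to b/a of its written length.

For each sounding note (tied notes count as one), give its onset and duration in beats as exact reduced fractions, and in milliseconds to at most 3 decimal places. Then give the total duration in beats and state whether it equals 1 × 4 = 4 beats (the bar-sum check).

1) 0.0ms=0b +736.196ms=2b
2) 736.196ms=2b +736.196ms=2b
Σ=4b of 4 (163bpm 4/4) — PASS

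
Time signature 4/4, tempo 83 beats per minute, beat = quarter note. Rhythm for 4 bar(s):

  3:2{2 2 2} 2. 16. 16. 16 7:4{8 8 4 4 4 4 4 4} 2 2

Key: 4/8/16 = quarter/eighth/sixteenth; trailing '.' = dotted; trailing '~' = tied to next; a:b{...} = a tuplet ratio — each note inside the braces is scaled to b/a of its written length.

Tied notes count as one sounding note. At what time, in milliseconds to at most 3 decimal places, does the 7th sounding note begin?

note 7 onset = 31/4b = 5602.41ms

1. 0.0ms @ 0 + 963.855ms (4/3)
2. 963.855ms @ 4/3 + 963.855ms (4/3)
3. 1927.711ms @ 8/3 + 963.855ms (4/3)
4. 2891.566ms @ 4 + 2168.675ms (3)
5. 5060.241ms @ 7 + 271.084ms (3/8)
6. 5331.325ms @ 59/8 + 271.084ms (3/8)
7. 5602.41ms @ 31/4 + 180.723ms (1/4)
8. 5783.133ms @ 8 + 206.54ms (2/7)
9. 5989.673ms @ 58/7 + 206.54ms (2/7)
10. 6196.213ms @ 60/7 + 413.081ms (4/7)
11. 6609.294ms @ 64/7 + 413.081ms (4/7)
12. 7022.375ms @ 68/7 + 413.081ms (4/7)
13. 7435.456ms @ 72/7 + 413.081ms (4/7)
14. 7848.537ms @ 76/7 + 413.081ms (4/7)
15. 8261.618ms @ 80/7 + 413.081ms (4/7)
16. 8674.699ms @ 12 + 1445.783ms (2)
17. 10120.482ms @ 14 + 1445.783ms (2)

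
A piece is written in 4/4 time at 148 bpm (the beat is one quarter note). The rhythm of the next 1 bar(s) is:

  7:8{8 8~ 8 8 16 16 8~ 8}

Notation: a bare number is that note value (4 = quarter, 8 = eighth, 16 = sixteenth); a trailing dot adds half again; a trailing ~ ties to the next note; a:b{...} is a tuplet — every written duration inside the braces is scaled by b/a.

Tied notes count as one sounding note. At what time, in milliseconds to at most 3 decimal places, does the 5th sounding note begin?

note 5 onset = 18/7b = 1042.471ms

1. 0.0ms @ 0 + 231.66ms (4/7)
2. 231.66ms @ 4/7 + 463.32ms (8/7)
3. 694.981ms @ 12/7 + 231.66ms (4/7)
4. 926.641ms @ 16/7 + 115.83ms (2/7)
5. 1042.471ms @ 18/7 + 115.83ms (2/7)
6. 1158.301ms @ 20/7 + 463.32ms (8/7)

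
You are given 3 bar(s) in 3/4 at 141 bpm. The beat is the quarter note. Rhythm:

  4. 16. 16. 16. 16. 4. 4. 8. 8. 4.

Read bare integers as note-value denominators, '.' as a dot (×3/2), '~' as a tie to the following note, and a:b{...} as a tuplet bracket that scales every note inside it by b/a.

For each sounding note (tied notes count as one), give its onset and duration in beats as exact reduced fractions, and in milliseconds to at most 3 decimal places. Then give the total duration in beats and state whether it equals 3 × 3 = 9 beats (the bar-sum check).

1) 0.0ms=0b +638.298ms=3/2b
2) 638.298ms=3/2b +159.574ms=3/8b
3) 797.872ms=15/8b +159.574ms=3/8b
4) 957.447ms=9/4b +159.574ms=3/8b
5) 1117.021ms=21/8b +159.574ms=3/8b
6) 1276.596ms=3b +638.298ms=3/2b
7) 1914.894ms=9/2b +638.298ms=3/2b
8) 2553.191ms=6b +319.149ms=3/4b
9) 2872.34ms=27/4b +319.149ms=3/4b
10) 3191.489ms=15/2b +638.298ms=3/2b
Σ=9b of 9 (141bpm 3/4) — PASS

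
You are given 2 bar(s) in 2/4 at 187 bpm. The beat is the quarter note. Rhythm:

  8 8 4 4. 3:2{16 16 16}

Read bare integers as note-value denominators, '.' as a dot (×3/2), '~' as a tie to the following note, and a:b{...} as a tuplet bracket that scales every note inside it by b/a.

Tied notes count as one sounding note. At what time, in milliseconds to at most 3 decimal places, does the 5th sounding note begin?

1. 0.0ms @ 0 + 160.428ms (1/2)
2. 160.428ms @ 1/2 + 160.428ms (1/2)
3. 320.856ms @ 1 + 320.856ms (1)
4. 641.711ms @ 2 + 481.283ms (3/2)
5. 1122.995ms @ 7/2 + 53.476ms (1/6)
6. 1176.471ms @ 11/3 + 53.476ms (1/6)
7. 1229.947ms @ 23/6 + 53.476ms (1/6)

note 5 onset = 7/2b = 1122.995ms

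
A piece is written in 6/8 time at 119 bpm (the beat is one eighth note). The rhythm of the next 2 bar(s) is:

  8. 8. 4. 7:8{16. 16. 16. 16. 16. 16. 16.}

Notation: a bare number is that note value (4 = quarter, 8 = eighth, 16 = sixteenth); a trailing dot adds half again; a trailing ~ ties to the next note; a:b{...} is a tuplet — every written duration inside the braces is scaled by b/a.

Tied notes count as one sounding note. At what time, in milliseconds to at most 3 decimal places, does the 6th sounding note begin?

1. 0.0ms @ 0 + 756.303ms (3/2)
2. 756.303ms @ 3/2 + 756.303ms (3/2)
3. 1512.605ms @ 3 + 1512.605ms (3)
4. 3025.21ms @ 6 + 432.173ms (6/7)
5. 3457.383ms @ 48/7 + 432.173ms (6/7)
6. 3889.556ms @ 54/7 + 432.173ms (6/7)
7. 4321.729ms @ 60/7 + 432.173ms (6/7)
8. 4753.902ms @ 66/7 + 432.173ms (6/7)
9. 5186.074ms @ 72/7 + 432.173ms (6/7)
10. 5618.247ms @ 78/7 + 432.173ms (6/7)

note 6 onset = 54/7b = 3889.556ms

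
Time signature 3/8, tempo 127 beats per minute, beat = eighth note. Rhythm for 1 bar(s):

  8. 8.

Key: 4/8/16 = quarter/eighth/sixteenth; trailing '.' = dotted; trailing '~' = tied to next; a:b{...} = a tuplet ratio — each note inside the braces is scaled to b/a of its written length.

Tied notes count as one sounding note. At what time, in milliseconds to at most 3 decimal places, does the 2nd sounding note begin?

note 2 onset = 3/2b = 708.661ms

1. 0.0ms @ 0 + 708.661ms (3/2)
2. 708.661ms @ 3/2 + 708.661ms (3/2)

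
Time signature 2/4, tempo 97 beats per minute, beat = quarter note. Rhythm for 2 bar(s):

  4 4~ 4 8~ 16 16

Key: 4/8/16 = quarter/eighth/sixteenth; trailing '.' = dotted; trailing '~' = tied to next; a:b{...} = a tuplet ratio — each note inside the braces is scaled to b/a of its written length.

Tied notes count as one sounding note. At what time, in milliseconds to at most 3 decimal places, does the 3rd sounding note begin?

note 3 onset = 3b = 1855.67ms

1. 0.0ms @ 0 + 618.557ms (1)
2. 618.557ms @ 1 + 1237.113ms (2)
3. 1855.67ms @ 3 + 463.918ms (3/4)
4. 2319.588ms @ 15/4 + 154.639ms (1/4)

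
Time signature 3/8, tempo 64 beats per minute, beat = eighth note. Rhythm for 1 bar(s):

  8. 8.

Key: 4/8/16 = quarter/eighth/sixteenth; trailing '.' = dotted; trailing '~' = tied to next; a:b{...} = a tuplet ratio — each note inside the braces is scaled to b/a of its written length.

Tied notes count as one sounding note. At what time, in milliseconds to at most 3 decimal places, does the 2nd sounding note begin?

1. 0.0ms @ 0 + 1406.25ms (3/2)
2. 1406.25ms @ 3/2 + 1406.25ms (3/2)

note 2 onset = 3/2b = 1406.25ms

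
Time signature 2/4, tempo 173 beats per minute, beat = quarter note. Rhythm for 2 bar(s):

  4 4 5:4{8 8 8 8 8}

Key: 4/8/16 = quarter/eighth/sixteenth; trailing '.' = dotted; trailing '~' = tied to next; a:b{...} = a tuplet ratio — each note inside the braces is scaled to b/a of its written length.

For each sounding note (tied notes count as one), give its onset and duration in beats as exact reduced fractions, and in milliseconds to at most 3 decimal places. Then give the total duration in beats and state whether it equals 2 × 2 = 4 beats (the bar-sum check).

1) 0.0ms=0b +346.821ms=1b
2) 346.821ms=1b +346.821ms=1b
3) 693.642ms=2b +138.728ms=2/5b
4) 832.37ms=12/5b +138.728ms=2/5b
5) 971.098ms=14/5b +138.728ms=2/5b
6) 1109.827ms=16/5b +138.728ms=2/5b
7) 1248.555ms=18/5b +138.728ms=2/5b
Σ=4b of 4 (173bpm 2/4) — PASS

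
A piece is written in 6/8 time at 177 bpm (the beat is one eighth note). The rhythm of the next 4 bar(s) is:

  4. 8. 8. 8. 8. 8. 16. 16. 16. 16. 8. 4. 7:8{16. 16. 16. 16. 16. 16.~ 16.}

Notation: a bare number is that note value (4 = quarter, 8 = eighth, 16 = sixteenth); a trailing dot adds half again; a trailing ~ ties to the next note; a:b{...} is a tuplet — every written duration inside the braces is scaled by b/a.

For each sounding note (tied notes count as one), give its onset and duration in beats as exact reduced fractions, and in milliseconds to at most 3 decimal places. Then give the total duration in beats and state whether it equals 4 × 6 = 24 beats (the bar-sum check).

1) 0.0ms=0b +1016.949ms=3b
2) 1016.949ms=3b +508.475ms=3/2b
3) 1525.424ms=9/2b +508.475ms=3/2b
4) 2033.898ms=6b +508.475ms=3/2b
5) 2542.373ms=15/2b +508.475ms=3/2b
6) 3050.847ms=9b +508.475ms=3/2b
7) 3559.322ms=21/2b +254.237ms=3/4b
8) 3813.559ms=45/4b +254.237ms=3/4b
9) 4067.797ms=12b +254.237ms=3/4b
10) 4322.034ms=51/4b +254.237ms=3/4b
11) 4576.271ms=27/2b +508.475ms=3/2b
12) 5084.746ms=15b +1016.949ms=3b
13) 6101.695ms=18b +290.557ms=6/7b
14) 6392.252ms=132/7b +290.557ms=6/7b
15) 6682.809ms=138/7b +290.557ms=6/7b
16) 6973.366ms=144/7b +290.557ms=6/7b
17) 7263.923ms=150/7b +290.557ms=6/7b
18) 7554.479ms=156/7b +581.114ms=12/7b
Σ=24b of 24 (177bpm 6/8) — PASS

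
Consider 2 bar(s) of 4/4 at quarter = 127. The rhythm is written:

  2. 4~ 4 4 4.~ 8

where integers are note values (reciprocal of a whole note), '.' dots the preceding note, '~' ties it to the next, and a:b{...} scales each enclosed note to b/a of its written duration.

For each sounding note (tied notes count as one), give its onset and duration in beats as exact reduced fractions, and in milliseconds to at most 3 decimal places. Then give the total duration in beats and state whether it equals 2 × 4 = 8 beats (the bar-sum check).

1) 0.0ms=0b +1417.323ms=3b
2) 1417.323ms=3b +944.882ms=2b
3) 2362.205ms=5b +472.441ms=1b
4) 2834.646ms=6b +944.882ms=2b
Σ=8b of 8 (127bpm 4/4) — PASS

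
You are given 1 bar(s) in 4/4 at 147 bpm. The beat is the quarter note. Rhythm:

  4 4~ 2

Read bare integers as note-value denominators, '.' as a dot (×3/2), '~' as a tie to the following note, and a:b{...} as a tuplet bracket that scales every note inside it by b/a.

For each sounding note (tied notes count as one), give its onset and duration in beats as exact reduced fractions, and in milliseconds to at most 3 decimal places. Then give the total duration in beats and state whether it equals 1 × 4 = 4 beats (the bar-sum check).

1) 0.0ms=0b +408.163ms=1b
2) 408.163ms=1b +1224.49ms=3b
Σ=4b of 4 (147bpm 4/4) — PASS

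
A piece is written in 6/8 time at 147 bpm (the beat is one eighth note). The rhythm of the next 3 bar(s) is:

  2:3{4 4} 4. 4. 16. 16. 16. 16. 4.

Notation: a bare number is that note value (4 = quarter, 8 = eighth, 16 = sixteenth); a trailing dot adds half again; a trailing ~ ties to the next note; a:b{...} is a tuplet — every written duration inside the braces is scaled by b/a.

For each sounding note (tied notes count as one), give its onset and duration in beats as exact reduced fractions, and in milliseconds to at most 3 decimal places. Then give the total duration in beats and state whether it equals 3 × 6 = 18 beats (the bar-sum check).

1) 0.0ms=0b +1224.49ms=3b
2) 1224.49ms=3b +1224.49ms=3b
3) 2448.98ms=6b +1224.49ms=3b
4) 3673.469ms=9b +1224.49ms=3b
5) 4897.959ms=12b +306.122ms=3/4b
6) 5204.082ms=51/4b +306.122ms=3/4b
7) 5510.204ms=27/2b +306.122ms=3/4b
8) 5816.327ms=57/4b +306.122ms=3/4b
9) 6122.449ms=15b +1224.49ms=3b
Σ=18b of 18 (147bpm 6/8) — PASS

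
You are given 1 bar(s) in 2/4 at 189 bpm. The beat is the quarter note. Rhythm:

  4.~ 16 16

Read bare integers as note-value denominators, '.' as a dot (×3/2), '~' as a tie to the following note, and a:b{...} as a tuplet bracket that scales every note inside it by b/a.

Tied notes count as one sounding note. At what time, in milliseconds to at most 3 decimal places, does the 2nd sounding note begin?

1. 0.0ms @ 0 + 555.556ms (7/4)
2. 555.556ms @ 7/4 + 79.365ms (1/4)

note 2 onset = 7/4b = 555.556ms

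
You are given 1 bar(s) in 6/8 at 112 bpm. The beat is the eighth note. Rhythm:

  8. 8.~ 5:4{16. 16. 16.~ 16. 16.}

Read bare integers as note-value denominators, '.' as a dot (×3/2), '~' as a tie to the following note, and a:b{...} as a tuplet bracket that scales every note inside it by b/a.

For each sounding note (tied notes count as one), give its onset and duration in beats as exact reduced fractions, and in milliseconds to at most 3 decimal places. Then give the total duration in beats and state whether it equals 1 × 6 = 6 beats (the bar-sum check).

1) 0.0ms=0b +803.571ms=3/2b
2) 803.571ms=3/2b +1125.0ms=21/10b
3) 1928.571ms=18/5b +321.429ms=3/5b
4) 2250.0ms=21/5b +642.857ms=6/5b
5) 2892.857ms=27/5b +321.429ms=3/5b
Σ=6b of 6 (112bpm 6/8) — PASS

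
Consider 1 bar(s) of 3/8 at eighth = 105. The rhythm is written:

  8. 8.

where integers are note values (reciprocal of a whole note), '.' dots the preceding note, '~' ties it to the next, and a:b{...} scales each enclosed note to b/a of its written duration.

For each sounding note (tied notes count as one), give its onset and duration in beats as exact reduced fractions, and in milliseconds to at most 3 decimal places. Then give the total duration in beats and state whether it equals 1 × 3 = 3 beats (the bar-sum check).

1) 0.0ms=0b +857.143ms=3/2b
2) 857.143ms=3/2b +857.143ms=3/2b
Σ=3b of 3 (105bpm 3/8) — PASS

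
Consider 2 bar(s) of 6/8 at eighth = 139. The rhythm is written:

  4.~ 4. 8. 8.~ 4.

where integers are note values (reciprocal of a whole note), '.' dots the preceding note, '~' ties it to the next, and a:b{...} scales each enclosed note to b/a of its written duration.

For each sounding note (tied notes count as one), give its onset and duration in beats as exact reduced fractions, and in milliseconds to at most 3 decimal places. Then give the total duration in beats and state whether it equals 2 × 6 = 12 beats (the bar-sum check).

1) 0.0ms=0b +2589.928ms=6b
2) 2589.928ms=6b +647.482ms=3/2b
3) 3237.41ms=15/2b +1942.446ms=9/2b
Σ=12b of 12 (139bpm 6/8) — PASS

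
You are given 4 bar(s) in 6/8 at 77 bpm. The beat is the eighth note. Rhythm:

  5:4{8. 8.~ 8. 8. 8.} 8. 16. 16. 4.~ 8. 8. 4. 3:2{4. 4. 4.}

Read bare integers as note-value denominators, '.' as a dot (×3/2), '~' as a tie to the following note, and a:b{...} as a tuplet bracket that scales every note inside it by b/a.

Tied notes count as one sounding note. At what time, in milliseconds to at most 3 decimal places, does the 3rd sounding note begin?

note 3 onset = 18/5b = 2805.195ms

1. 0.0ms @ 0 + 935.065ms (6/5)
2. 935.065ms @ 6/5 + 1870.13ms (12/5)
3. 2805.195ms @ 18/5 + 935.065ms (6/5)
4. 3740.26ms @ 24/5 + 935.065ms (6/5)
5. 4675.325ms @ 6 + 1168.831ms (3/2)
6. 5844.156ms @ 15/2 + 584.416ms (3/4)
7. 6428.571ms @ 33/4 + 584.416ms (3/4)
8. 7012.987ms @ 9 + 3506.494ms (9/2)
9. 10519.481ms @ 27/2 + 1168.831ms (3/2)
10. 11688.312ms @ 15 + 2337.662ms (3)
11. 14025.974ms @ 18 + 1558.442ms (2)
12. 15584.416ms @ 20 + 1558.442ms (2)
13. 17142.857ms @ 22 + 1558.442ms (2)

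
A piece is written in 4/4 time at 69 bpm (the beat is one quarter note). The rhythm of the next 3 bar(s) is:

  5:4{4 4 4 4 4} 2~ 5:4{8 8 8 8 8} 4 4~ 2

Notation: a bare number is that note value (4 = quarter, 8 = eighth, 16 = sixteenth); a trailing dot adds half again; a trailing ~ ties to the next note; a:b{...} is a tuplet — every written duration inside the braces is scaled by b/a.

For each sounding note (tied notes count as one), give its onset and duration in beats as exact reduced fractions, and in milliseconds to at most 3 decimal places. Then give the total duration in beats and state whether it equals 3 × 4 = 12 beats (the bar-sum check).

1) 0.0ms=0b +695.652ms=4/5b
2) 695.652ms=4/5b +695.652ms=4/5b
3) 1391.304ms=8/5b +695.652ms=4/5b
4) 2086.957ms=12/5b +695.652ms=4/5b
5) 2782.609ms=16/5b +695.652ms=4/5b
6) 3478.261ms=4b +2086.957ms=12/5b
7) 5565.217ms=32/5b +347.826ms=2/5b
8) 5913.043ms=34/5b +347.826ms=2/5b
9) 6260.87ms=36/5b +347.826ms=2/5b
10) 6608.696ms=38/5b +347.826ms=2/5b
11) 6956.522ms=8b +869.565ms=1b
12) 7826.087ms=9b +2608.696ms=3b
Σ=12b of 12 (69bpm 4/4) — PASS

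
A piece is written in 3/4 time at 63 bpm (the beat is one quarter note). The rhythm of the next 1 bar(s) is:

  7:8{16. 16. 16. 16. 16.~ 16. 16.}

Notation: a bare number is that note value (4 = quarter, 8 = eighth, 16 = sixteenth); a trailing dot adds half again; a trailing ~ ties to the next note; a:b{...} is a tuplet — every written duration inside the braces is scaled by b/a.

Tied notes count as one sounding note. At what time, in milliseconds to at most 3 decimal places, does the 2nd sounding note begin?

note 2 onset = 3/7b = 408.163ms

1. 0.0ms @ 0 + 408.163ms (3/7)
2. 408.163ms @ 3/7 + 408.163ms (3/7)
3. 816.327ms @ 6/7 + 408.163ms (3/7)
4. 1224.49ms @ 9/7 + 408.163ms (3/7)
5. 1632.653ms @ 12/7 + 816.327ms (6/7)
6. 2448.98ms @ 18/7 + 408.163ms (3/7)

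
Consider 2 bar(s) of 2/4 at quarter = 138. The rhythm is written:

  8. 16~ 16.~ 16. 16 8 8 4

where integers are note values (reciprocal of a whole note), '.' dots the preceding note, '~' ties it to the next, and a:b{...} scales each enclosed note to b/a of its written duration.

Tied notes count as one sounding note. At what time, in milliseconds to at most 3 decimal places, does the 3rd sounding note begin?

note 3 onset = 7/4b = 760.87ms

1. 0.0ms @ 0 + 326.087ms (3/4)
2. 326.087ms @ 3/4 + 434.783ms (1)
3. 760.87ms @ 7/4 + 108.696ms (1/4)
4. 869.565ms @ 2 + 217.391ms (1/2)
5. 1086.957ms @ 5/2 + 217.391ms (1/2)
6. 1304.348ms @ 3 + 434.783ms (1)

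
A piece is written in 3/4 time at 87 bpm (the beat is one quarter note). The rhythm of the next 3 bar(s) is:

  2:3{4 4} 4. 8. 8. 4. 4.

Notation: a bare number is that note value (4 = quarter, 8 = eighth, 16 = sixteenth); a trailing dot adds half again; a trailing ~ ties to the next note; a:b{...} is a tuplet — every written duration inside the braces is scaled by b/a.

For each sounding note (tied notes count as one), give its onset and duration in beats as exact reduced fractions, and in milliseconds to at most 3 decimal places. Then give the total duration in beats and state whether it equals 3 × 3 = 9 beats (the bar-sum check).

1) 0.0ms=0b +1034.483ms=3/2b
2) 1034.483ms=3/2b +1034.483ms=3/2b
3) 2068.966ms=3b +1034.483ms=3/2b
4) 3103.448ms=9/2b +517.241ms=3/4b
5) 3620.69ms=21/4b +517.241ms=3/4b
6) 4137.931ms=6b +1034.483ms=3/2b
7) 5172.414ms=15/2b +1034.483ms=3/2b
Σ=9b of 9 (87bpm 3/4) — PASS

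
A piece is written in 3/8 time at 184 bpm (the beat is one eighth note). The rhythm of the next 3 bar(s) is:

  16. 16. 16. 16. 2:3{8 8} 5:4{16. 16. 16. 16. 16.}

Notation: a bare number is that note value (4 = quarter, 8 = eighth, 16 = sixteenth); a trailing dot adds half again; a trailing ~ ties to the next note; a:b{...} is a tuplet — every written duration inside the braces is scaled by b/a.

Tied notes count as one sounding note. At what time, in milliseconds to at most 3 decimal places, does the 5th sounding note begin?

note 5 onset = 3b = 978.261ms

1. 0.0ms @ 0 + 244.565ms (3/4)
2. 244.565ms @ 3/4 + 244.565ms (3/4)
3. 489.13ms @ 3/2 + 244.565ms (3/4)
4. 733.696ms @ 9/4 + 244.565ms (3/4)
5. 978.261ms @ 3 + 489.13ms (3/2)
6. 1467.391ms @ 9/2 + 489.13ms (3/2)
7. 1956.522ms @ 6 + 195.652ms (3/5)
8. 2152.174ms @ 33/5 + 195.652ms (3/5)
9. 2347.826ms @ 36/5 + 195.652ms (3/5)
10. 2543.478ms @ 39/5 + 195.652ms (3/5)
11. 2739.13ms @ 42/5 + 195.652ms (3/5)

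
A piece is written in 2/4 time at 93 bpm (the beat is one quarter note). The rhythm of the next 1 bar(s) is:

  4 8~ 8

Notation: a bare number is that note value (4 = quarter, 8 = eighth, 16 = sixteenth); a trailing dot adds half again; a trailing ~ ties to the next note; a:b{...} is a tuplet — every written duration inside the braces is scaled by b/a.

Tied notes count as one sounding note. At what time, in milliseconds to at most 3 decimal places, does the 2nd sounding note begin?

note 2 onset = 1b = 645.161ms

1. 0.0ms @ 0 + 645.161ms (1)
2. 645.161ms @ 1 + 645.161ms (1)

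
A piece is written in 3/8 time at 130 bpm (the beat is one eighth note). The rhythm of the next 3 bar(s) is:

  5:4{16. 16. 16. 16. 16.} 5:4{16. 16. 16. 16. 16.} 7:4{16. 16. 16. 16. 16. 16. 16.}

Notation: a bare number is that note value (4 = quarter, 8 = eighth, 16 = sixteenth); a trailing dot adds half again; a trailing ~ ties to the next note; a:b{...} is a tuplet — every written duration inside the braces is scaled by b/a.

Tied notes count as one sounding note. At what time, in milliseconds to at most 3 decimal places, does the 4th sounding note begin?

note 4 onset = 9/5b = 830.769ms

1. 0.0ms @ 0 + 276.923ms (3/5)
2. 276.923ms @ 3/5 + 276.923ms (3/5)
3. 553.846ms @ 6/5 + 276.923ms (3/5)
4. 830.769ms @ 9/5 + 276.923ms (3/5)
5. 1107.692ms @ 12/5 + 276.923ms (3/5)
6. 1384.615ms @ 3 + 276.923ms (3/5)
7. 1661.538ms @ 18/5 + 276.923ms (3/5)
8. 1938.462ms @ 21/5 + 276.923ms (3/5)
9. 2215.385ms @ 24/5 + 276.923ms (3/5)
10. 2492.308ms @ 27/5 + 276.923ms (3/5)
11. 2769.231ms @ 6 + 197.802ms (3/7)
12. 2967.033ms @ 45/7 + 197.802ms (3/7)
13. 3164.835ms @ 48/7 + 197.802ms (3/7)
14. 3362.637ms @ 51/7 + 197.802ms (3/7)
15. 3560.44ms @ 54/7 + 197.802ms (3/7)
16. 3758.242ms @ 57/7 + 197.802ms (3/7)
17. 3956.044ms @ 60/7 + 197.802ms (3/7)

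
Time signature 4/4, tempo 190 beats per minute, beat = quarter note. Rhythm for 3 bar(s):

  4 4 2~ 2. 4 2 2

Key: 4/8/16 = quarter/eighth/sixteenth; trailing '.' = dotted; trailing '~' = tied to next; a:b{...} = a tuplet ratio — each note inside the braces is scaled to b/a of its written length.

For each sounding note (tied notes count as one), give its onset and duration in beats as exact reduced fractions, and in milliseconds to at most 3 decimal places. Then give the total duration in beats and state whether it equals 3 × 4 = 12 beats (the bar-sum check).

1) 0.0ms=0b +315.789ms=1b
2) 315.789ms=1b +315.789ms=1b
3) 631.579ms=2b +1578.947ms=5b
4) 2210.526ms=7b +315.789ms=1b
5) 2526.316ms=8b +631.579ms=2b
6) 3157.895ms=10b +631.579ms=2b
Σ=12b of 12 (190bpm 4/4) — PASS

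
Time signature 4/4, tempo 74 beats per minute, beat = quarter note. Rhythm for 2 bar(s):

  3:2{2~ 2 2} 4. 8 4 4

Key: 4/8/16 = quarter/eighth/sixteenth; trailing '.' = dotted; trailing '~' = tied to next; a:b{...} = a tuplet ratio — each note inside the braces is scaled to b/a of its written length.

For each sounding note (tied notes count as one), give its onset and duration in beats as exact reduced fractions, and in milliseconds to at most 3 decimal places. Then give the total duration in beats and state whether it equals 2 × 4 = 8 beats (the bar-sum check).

1) 0.0ms=0b +2162.162ms=8/3b
2) 2162.162ms=8/3b +1081.081ms=4/3b
3) 3243.243ms=4b +1216.216ms=3/2b
4) 4459.459ms=11/2b +405.405ms=1/2b
5) 4864.865ms=6b +810.811ms=1b
6) 5675.676ms=7b +810.811ms=1b
Σ=8b of 8 (74bpm 4/4) — PASS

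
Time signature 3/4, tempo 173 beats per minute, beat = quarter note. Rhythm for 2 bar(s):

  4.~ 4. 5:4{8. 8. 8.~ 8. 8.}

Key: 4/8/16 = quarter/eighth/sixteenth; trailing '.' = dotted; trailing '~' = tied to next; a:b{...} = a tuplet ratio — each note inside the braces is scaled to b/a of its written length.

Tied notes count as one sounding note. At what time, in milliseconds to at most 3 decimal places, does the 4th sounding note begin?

1. 0.0ms @ 0 + 1040.462ms (3)
2. 1040.462ms @ 3 + 208.092ms (3/5)
3. 1248.555ms @ 18/5 + 208.092ms (3/5)
4. 1456.647ms @ 21/5 + 416.185ms (6/5)
5. 1872.832ms @ 27/5 + 208.092ms (3/5)

note 4 onset = 21/5b = 1456.647ms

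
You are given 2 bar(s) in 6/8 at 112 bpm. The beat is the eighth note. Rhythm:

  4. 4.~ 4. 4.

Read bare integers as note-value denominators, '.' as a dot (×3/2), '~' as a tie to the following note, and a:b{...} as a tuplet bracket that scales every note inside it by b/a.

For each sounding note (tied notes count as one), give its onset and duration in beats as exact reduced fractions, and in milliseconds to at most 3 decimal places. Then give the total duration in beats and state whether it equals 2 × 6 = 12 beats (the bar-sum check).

1) 0.0ms=0b +1607.143ms=3b
2) 1607.143ms=3b +3214.286ms=6b
3) 4821.429ms=9b +1607.143ms=3b
Σ=12b of 12 (112bpm 6/8) — PASS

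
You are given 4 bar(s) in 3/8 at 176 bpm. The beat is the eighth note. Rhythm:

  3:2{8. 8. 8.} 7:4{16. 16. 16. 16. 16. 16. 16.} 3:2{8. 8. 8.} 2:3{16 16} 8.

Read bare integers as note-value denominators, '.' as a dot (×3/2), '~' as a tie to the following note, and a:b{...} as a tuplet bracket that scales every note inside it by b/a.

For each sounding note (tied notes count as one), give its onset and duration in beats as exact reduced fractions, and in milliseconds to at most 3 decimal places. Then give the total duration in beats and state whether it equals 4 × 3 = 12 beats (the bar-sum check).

1) 0.0ms=0b +340.909ms=1b
2) 340.909ms=1b +340.909ms=1b
3) 681.818ms=2b +340.909ms=1b
4) 1022.727ms=3b +146.104ms=3/7b
5) 1168.831ms=24/7b +146.104ms=3/7b
6) 1314.935ms=27/7b +146.104ms=3/7b
7) 1461.039ms=30/7b +146.104ms=3/7b
8) 1607.143ms=33/7b +146.104ms=3/7b
9) 1753.247ms=36/7b +146.104ms=3/7b
10) 1899.351ms=39/7b +146.104ms=3/7b
11) 2045.455ms=6b +340.909ms=1b
12) 2386.364ms=7b +340.909ms=1b
13) 2727.273ms=8b +340.909ms=1b
14) 3068.182ms=9b +255.682ms=3/4b
15) 3323.864ms=39/4b +255.682ms=3/4b
16) 3579.545ms=21/2b +511.364ms=3/2b
Σ=12b of 12 (176bpm 3/8) — PASS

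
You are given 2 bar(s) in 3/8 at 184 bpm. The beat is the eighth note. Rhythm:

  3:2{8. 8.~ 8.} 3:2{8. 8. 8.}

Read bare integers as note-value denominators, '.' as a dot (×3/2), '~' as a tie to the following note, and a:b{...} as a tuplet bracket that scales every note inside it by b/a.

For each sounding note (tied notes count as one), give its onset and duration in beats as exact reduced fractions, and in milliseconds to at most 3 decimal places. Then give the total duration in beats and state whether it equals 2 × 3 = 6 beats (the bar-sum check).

1) 0.0ms=0b +326.087ms=1b
2) 326.087ms=1b +652.174ms=2b
3) 978.261ms=3b +326.087ms=1b
4) 1304.348ms=4b +326.087ms=1b
5) 1630.435ms=5b +326.087ms=1b
Σ=6b of 6 (184bpm 3/8) — PASS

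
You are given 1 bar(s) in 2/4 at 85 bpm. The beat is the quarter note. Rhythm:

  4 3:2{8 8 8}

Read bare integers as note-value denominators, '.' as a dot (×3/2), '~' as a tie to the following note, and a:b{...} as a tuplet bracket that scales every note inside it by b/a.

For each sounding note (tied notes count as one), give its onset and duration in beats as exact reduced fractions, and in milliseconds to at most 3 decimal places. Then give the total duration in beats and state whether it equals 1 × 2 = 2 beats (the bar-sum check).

1) 0.0ms=0b +705.882ms=1b
2) 705.882ms=1b +235.294ms=1/3b
3) 941.176ms=4/3b +235.294ms=1/3b
4) 1176.471ms=5/3b +235.294ms=1/3b
Σ=2b of 2 (85bpm 2/4) — PASS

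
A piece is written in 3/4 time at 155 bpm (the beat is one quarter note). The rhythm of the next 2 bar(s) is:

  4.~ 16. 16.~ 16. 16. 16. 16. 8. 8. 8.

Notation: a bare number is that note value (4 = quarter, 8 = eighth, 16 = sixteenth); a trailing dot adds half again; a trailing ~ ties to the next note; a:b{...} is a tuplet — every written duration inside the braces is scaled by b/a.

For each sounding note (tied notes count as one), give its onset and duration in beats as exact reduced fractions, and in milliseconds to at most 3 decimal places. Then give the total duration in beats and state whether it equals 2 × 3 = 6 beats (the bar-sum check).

1) 0.0ms=0b +725.806ms=15/8b
2) 725.806ms=15/8b +290.323ms=3/4b
3) 1016.129ms=21/8b +145.161ms=3/8b
4) 1161.29ms=3b +145.161ms=3/8b
5) 1306.452ms=27/8b +145.161ms=3/8b
6) 1451.613ms=15/4b +290.323ms=3/4b
7) 1741.935ms=9/2b +290.323ms=3/4b
8) 2032.258ms=21/4b +290.323ms=3/4b
Σ=6b of 6 (155bpm 3/4) — PASS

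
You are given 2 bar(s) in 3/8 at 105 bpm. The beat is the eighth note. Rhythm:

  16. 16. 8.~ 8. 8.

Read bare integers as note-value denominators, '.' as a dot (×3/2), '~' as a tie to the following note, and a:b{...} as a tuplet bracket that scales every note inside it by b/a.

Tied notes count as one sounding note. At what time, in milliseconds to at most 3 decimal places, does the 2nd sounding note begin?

note 2 onset = 3/4b = 428.571ms

1. 0.0ms @ 0 + 428.571ms (3/4)
2. 428.571ms @ 3/4 + 428.571ms (3/4)
3. 857.143ms @ 3/2 + 1714.286ms (3)
4. 2571.429ms @ 9/2 + 857.143ms (3/2)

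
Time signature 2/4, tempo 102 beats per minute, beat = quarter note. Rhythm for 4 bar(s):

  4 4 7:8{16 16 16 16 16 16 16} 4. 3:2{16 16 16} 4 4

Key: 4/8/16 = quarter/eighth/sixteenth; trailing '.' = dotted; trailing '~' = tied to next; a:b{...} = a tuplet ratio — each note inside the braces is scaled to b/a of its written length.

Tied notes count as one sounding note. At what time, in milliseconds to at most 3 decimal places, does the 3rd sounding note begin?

1. 0.0ms @ 0 + 588.235ms (1)
2. 588.235ms @ 1 + 588.235ms (1)
3. 1176.471ms @ 2 + 168.067ms (2/7)
4. 1344.538ms @ 16/7 + 168.067ms (2/7)
5. 1512.605ms @ 18/7 + 168.067ms (2/7)
6. 1680.672ms @ 20/7 + 168.067ms (2/7)
7. 1848.739ms @ 22/7 + 168.067ms (2/7)
8. 2016.807ms @ 24/7 + 168.067ms (2/7)
9. 2184.874ms @ 26/7 + 168.067ms (2/7)
10. 2352.941ms @ 4 + 882.353ms (3/2)
11. 3235.294ms @ 11/2 + 98.039ms (1/6)
12. 3333.333ms @ 17/3 + 98.039ms (1/6)
13. 3431.373ms @ 35/6 + 98.039ms (1/6)
14. 3529.412ms @ 6 + 588.235ms (1)
15. 4117.647ms @ 7 + 588.235ms (1)

note 3 onset = 2b = 1176.471ms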